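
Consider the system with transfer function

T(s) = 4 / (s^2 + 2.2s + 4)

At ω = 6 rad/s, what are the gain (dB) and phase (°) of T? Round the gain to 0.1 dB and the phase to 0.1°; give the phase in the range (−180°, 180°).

-18.7 dB, -157.6°

At s = jω = j6:
quadratic: (j6)² + 2.2·j6 + 4 = -32 + j13.2 → |·| ≈ 34.616, ∠ ≈ 157.58°
|T| = 4 / 34.616 ≈ 0.11555
Gain = 20 log₁₀(0.11555) ≈ -18.74 dB
∠T = 0.00° − 157.58° = -157.58°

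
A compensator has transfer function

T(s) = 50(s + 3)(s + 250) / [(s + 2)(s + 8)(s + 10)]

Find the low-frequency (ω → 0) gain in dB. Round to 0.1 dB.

47.4 dB

T(0) = 50·3·250 / (2·8·10) ≈ 234.38
20 log₁₀(234.38) ≈ 47.40 dB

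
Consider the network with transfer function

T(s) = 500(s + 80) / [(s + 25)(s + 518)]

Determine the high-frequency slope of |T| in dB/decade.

-20 dB/decade

Each pole contributes −20 dB/decade at high frequency; each zero contributes +20 dB/decade.
Net: 1 zero(s) − 2 pole(s) → -20 dB/decade.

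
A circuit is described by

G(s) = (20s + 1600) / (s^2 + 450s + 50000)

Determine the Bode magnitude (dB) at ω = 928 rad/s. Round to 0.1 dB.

-33.8 dB

Substitute s = j928:
Numerator: 20(j928) + 1600 = 1600 + j18560
Denominator: (j928)^2 + 450(j928) + 50000 = -811184 + j417600
|N| = √(1600² + 18560²) ≈ 18629, ∠N ≈ 85.07°
|D| = √(811184² + 417600²) ≈ 9.1236e+05, ∠D ≈ 152.76°
|G| = 18629 / 9.1236e+05 ≈ 0.020418
Gain = 20 log₁₀(0.020418) ≈ -33.80 dB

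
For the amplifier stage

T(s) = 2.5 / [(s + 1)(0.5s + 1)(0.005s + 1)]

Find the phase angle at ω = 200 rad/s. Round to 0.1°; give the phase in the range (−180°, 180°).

135.9°

At ω = 200 rad/s:
pole (1 + j200·1) = 1 + j200 → |·| ≈ 200, ∠ ≈ 89.71°
pole (1 + j200·0.5) = 1 + j100 → |·| ≈ 100, ∠ ≈ 89.43°
pole (1 + j200·0.005) = 1 + j1 → |·| ≈ 1.4142, ∠ ≈ 45.00°
∠T = (0°) − (89.71° + 89.43° + 45.00°) = -224.14° ≡ 135.86° (principal value)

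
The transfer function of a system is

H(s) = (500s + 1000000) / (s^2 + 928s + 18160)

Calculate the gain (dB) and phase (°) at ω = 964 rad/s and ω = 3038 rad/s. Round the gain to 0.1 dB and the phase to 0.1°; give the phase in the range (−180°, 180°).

ω = 964: -1.2 dB, -109.8°; ω = 3038: -14.5 dB, -106.3°

Substitute s = j964:
Numerator: 500(j964) + 1000000 = 1000000 + j482000
Denominator: (j964)^2 + 928(j964) + 18160 = -911136 + j894592
|N| = √(1000000² + 482000²) ≈ 1.1101e+06, ∠N ≈ 25.73°
|D| = √(911136² + 894592²) ≈ 1.2769e+06, ∠D ≈ 135.52°
|H| = 1.1101e+06 / 1.2769e+06 ≈ 0.86937
Gain = 20 log₁₀(0.86937) ≈ -1.22 dB
∠H = 25.73° − 135.52° = -109.79°

Substitute s = j3038:
Numerator: 500(j3038) + 1000000 = 1000000 + j1519000
Denominator: (j3038)^2 + 928(j3038) + 18160 = -9211284 + j2819264
|N| = √(1000000² + 1519000²) ≈ 1.8186e+06, ∠N ≈ 56.64°
|D| = √(9211284² + 2819264²) ≈ 9.6331e+06, ∠D ≈ 162.98°
|H| = 1.8186e+06 / 9.6331e+06 ≈ 0.18879
Gain = 20 log₁₀(0.18879) ≈ -14.48 dB
∠H = 56.64° − 162.98° = -106.34°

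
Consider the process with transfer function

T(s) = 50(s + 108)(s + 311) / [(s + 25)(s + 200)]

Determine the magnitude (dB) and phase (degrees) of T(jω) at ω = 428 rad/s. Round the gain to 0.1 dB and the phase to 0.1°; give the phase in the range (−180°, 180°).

At s = jω = j428:
zero (s+108): 108 + j428 → |·| = √(108²+428²) = √194848 ≈ 441.42, ∠ = arctan(428/108) ≈ 75.84°
zero (s+311): 311 + j428 → |·| = √(311²+428²) = √279905 ≈ 529.06, ∠ = arctan(428/311) ≈ 54.00°
pole (s+25): 25 + j428 → |·| = √(25²+428²) = √183809 ≈ 428.73, ∠ = arctan(428/25) ≈ 86.66°
pole (s+200): 200 + j428 → |·| = √(200²+428²) = √223184 ≈ 472.42, ∠ = arctan(428/200) ≈ 64.95°
|T| = 50 · 2.3354e+05 / 2.0254e+05 ≈ 57.653
Gain = 20 log₁₀(57.653) ≈ 35.22 dB
∠T = 129.84° − 151.61° = -21.77°

35.2 dB, -21.8°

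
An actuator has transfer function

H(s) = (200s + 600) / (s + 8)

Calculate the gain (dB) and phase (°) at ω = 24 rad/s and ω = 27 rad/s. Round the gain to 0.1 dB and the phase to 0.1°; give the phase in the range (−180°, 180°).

ω = 24: 45.6 dB, 11.3°; ω = 27: 45.7 dB, 10.2°

Substitute s = j24:
Numerator: 200(j24) + 600 = 600 + j4800
Denominator: (j24) + 8 = 8 + j24
|N| = √(600² + 4800²) ≈ 4837.4, ∠N ≈ 82.87°
|D| = √(8² + 24²) ≈ 25.298, ∠D ≈ 71.57°
|H| = 4837.4 / 25.298 ≈ 191.22
Gain = 20 log₁₀(191.22) ≈ 45.63 dB
∠H = 82.87° − 71.57° = 11.30°

Substitute s = j27:
Numerator: 200(j27) + 600 = 600 + j5400
Denominator: (j27) + 8 = 8 + j27
|N| = √(600² + 5400²) ≈ 5433.2, ∠N ≈ 83.66°
|D| = √(8² + 27²) ≈ 28.16, ∠D ≈ 73.50°
|H| = 5433.2 / 28.16 ≈ 192.94
Gain = 20 log₁₀(192.94) ≈ 45.71 dB
∠H = 83.66° − 73.50° = 10.16°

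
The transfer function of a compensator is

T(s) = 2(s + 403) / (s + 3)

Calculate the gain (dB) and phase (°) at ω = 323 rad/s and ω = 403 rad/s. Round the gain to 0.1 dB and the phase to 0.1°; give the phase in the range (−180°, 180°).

ω = 323: 10.1 dB, -50.8°; ω = 403: 9.0 dB, -44.6°

At s = jω = j323:
zero (s+403): 403 + j323 → |·| = √(403²+323²) = √266738 ≈ 516.47, ∠ = arctan(323/403) ≈ 38.71°
pole (s+3): 3 + j323 → |·| = √(3²+323²) = √104338 ≈ 323.01, ∠ = arctan(323/3) ≈ 89.47°
|T| = 2 · 516.47 / 323.01 ≈ 3.1979
Gain = 20 log₁₀(3.1979) ≈ 10.10 dB
∠T = 38.71° − 89.47° = -50.76°

At s = jω = j403:
zero (s+403): 403 + j403 → |·| = √(403²+403²) = √324818 ≈ 569.93, ∠ = arctan(403/403) ≈ 45.00°
pole (s+3): 3 + j403 → |·| = √(3²+403²) = √162418 ≈ 403.01, ∠ = arctan(403/3) ≈ 89.57°
|T| = 2 · 569.93 / 403.01 ≈ 2.8284
Gain = 20 log₁₀(2.8284) ≈ 9.03 dB
∠T = 45.00° − 89.57° = -44.57°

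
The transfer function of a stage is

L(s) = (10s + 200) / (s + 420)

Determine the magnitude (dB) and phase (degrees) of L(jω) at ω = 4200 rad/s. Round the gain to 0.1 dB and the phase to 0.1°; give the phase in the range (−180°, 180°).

20.0 dB, 5.4°

Substitute s = j4200:
Numerator: 10(j4200) + 200 = 200 + j42000
Denominator: (j4200) + 420 = 420 + j4200
|N| = √(200² + 42000²) ≈ 42000, ∠N ≈ 89.73°
|D| = √(420² + 4200²) ≈ 4220.9, ∠D ≈ 84.29°
|L| = 42000 / 4220.9 ≈ 9.9505
Gain = 20 log₁₀(9.9505) ≈ 19.96 dB
∠L = 89.73° − 84.29° = 5.44°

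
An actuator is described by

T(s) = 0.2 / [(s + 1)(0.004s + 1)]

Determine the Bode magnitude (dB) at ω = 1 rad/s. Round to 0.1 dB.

-17.0 dB

At ω = 1 rad/s:
pole (1 + j1·1) = 1 + j1 → |·| ≈ 1.4142, ∠ ≈ 45.00°
pole (1 + j1·0.004) = 1 + j0.004 → |·| ≈ 1, ∠ ≈ 0.23°
|T| = 0.2 · 1 / (1.4142 · 1) ≈ 0.14142
Gain = 20 log₁₀(0.14142) ≈ -16.99 dB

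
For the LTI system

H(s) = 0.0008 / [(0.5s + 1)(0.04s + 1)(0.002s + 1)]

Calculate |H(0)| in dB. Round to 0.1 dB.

-61.9 dB

H(0) = 0.0008 · 1 / 1 = 0.0008
20 log₁₀(0.0008) ≈ -61.94 dB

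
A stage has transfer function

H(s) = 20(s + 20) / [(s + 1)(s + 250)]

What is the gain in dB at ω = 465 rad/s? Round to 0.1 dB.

At s = jω = j465:
zero (s+20): 20 + j465 → |·| = √(20²+465²) = √216625 ≈ 465.43, ∠ = arctan(465/20) ≈ 87.54°
pole (s+1): 1 + j465 → |·| = √(1²+465²) = √216226 ≈ 465, ∠ = arctan(465/1) ≈ 89.88°
pole (s+250): 250 + j465 → |·| = √(250²+465²) = √278725 ≈ 527.94, ∠ = arctan(465/250) ≈ 61.74°
|H| = 20 · 465.43 / 2.4549e+05 ≈ 0.037918
Gain = 20 log₁₀(0.037918) ≈ -28.42 dB

-28.4 dB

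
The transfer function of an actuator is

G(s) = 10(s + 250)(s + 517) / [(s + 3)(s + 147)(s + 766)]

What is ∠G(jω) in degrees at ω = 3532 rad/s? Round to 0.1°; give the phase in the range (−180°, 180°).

-87.7°

At s = jω = j3532:
zero (s+250): 250 + j3532 → |·| = √(250²+3532²) = √12537524 ≈ 3540.8, ∠ = arctan(3532/250) ≈ 85.95°
zero (s+517): 517 + j3532 → |·| = √(517²+3532²) = √12742313 ≈ 3569.6, ∠ = arctan(3532/517) ≈ 81.67°
pole (s+3): 3 + j3532 → |·| = √(3²+3532²) = √12475033 ≈ 3532, ∠ = arctan(3532/3) ≈ 89.95°
pole (s+147): 147 + j3532 → |·| = √(147²+3532²) = √12496633 ≈ 3535.1, ∠ = arctan(3532/147) ≈ 87.62°
pole (s+766): 766 + j3532 → |·| = √(766²+3532²) = √13061780 ≈ 3614.1, ∠ = arctan(3532/766) ≈ 77.76°
∠G = 167.62° − 255.33° = -87.71°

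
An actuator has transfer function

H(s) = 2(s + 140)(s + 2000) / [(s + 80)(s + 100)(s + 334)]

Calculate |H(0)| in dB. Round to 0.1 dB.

H(0) = 2·140·2000 / (80·100·334) ≈ 0.20958
20 log₁₀(0.20958) ≈ -13.57 dB

-13.6 dB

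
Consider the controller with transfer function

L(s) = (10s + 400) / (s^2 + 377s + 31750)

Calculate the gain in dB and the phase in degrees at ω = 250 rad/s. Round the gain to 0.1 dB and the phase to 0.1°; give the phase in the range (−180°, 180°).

Substitute s = j250:
Numerator: 10(j250) + 400 = 400 + j2500
Denominator: (j250)^2 + 377(j250) + 31750 = -30750 + j94250
|N| = √(400² + 2500²) ≈ 2531.8, ∠N ≈ 80.91°
|D| = √(30750² + 94250²) ≈ 99139, ∠D ≈ 108.07°
|L| = 2531.8 / 99139 ≈ 0.025538
Gain = 20 log₁₀(0.025538) ≈ -31.86 dB
∠L = 80.91° − 108.07° = -27.16°

-31.9 dB, -27.2°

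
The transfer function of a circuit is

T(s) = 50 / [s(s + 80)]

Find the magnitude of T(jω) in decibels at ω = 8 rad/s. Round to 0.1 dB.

At s = jω = j8:
pole (s+80): 80 + j8 → |·| = √(80²+8²) = √6464 ≈ 80.399, ∠ = arctan(8/80) ≈ 5.71°
pole at origin: |s| = 8, ∠ = 90.00° (in denominator)
|T| = 50 / 643.19 ≈ 0.077738
Gain = 20 log₁₀(0.077738) ≈ -22.19 dB

-22.2 dB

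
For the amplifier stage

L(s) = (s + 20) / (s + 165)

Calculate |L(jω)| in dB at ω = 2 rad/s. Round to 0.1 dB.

At s = jω = j2:
zero (s+20): 20 + j2 → |·| = √(20²+2²) = √404 ≈ 20.1, ∠ = arctan(2/20) ≈ 5.71°
pole (s+165): 165 + j2 → |·| = √(165²+2²) = √27229 ≈ 165.01, ∠ = arctan(2/165) ≈ 0.69°
|L| = 1 · 20.1 / 165.01 ≈ 0.12181
Gain = 20 log₁₀(0.12181) ≈ -18.29 dB

-18.3 dB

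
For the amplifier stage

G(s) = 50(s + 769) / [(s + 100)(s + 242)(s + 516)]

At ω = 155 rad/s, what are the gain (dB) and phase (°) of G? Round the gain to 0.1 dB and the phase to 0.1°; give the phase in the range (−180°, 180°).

At s = jω = j155:
zero (s+769): 769 + j155 → |·| = √(769²+155²) = √615386 ≈ 784.47, ∠ = arctan(155/769) ≈ 11.40°
pole (s+100): 100 + j155 → |·| = √(100²+155²) = √34025 ≈ 184.46, ∠ = arctan(155/100) ≈ 57.17°
pole (s+242): 242 + j155 → |·| = √(242²+155²) = √82589 ≈ 287.38, ∠ = arctan(155/242) ≈ 32.64°
pole (s+516): 516 + j155 → |·| = √(516²+155²) = √290281 ≈ 538.78, ∠ = arctan(155/516) ≈ 16.72°
|G| = 50 · 784.47 / 2.8561e+07 ≈ 0.0013733
Gain = 20 log₁₀(0.0013733) ≈ -57.24 dB
∠G = 11.40° − 106.53° = -95.13°

-57.2 dB, -95.1°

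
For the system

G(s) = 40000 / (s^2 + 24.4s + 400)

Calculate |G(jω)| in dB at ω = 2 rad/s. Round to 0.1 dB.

At s = jω = j2:
quadratic: (j2)² + 24.4·j2 + 400 = 396 + j48.8 → |·| ≈ 399, ∠ ≈ 7.03°
|G| = 40000 / 399 ≈ 100.25
Gain = 20 log₁₀(100.25) ≈ 40.02 dB

40.0 dB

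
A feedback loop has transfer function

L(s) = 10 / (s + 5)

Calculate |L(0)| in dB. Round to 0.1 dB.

6.0 dB

L(0) = 10 / (5) = 2
20 log₁₀(2) ≈ 6.02 dB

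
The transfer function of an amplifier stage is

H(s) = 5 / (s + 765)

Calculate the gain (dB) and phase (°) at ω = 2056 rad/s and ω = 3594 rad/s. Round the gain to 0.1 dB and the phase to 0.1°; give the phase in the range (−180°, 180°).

At s = jω = j2056:
pole (s+765): 765 + j2056 → |·| = √(765²+2056²) = √4812361 ≈ 2193.7, ∠ = arctan(2056/765) ≈ 69.59°
|H| = 5 / 2193.7 ≈ 0.0022793
Gain = 20 log₁₀(0.0022793) ≈ -52.84 dB
∠H = 0.00° − 69.59° = -69.59°

At s = jω = j3594:
pole (s+765): 765 + j3594 → |·| = √(765²+3594²) = √13502061 ≈ 3674.5, ∠ = arctan(3594/765) ≈ 77.98°
|H| = 5 / 3674.5 ≈ 0.0013607
Gain = 20 log₁₀(0.0013607) ≈ -57.32 dB
∠H = 0.00° − 77.98° = -77.98°

ω = 2056: -52.8 dB, -69.6°; ω = 3594: -57.3 dB, -78.0°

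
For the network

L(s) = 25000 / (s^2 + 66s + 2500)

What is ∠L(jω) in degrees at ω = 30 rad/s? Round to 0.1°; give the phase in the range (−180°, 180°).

-51.1°

At s = jω = j30:
quadratic: (j30)² + 66·j30 + 2500 = 1600 + j1980 → |·| ≈ 2545.7, ∠ ≈ 51.06°
∠L = 0.00° − 51.06° = -51.06°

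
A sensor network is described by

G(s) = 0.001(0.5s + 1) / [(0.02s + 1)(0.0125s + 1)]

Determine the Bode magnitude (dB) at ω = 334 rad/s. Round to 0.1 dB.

-44.8 dB

At ω = 334 rad/s:
zero (1 + j334·0.5) = 1 + j167 → |·| ≈ 167, ∠ ≈ 89.66°
pole (1 + j334·0.02) = 1 + j6.68 → |·| ≈ 6.7544, ∠ ≈ 81.49°
pole (1 + j334·0.0125) = 1 + j4.175 → |·| ≈ 4.2931, ∠ ≈ 76.53°
|G| = 0.001 · 167 / (6.7544 · 4.2931) ≈ 0.0057592
Gain = 20 log₁₀(0.0057592) ≈ -44.79 dB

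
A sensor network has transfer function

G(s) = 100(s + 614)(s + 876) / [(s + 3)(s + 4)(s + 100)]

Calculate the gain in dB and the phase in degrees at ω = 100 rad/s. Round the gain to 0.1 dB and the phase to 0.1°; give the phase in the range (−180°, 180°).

31.8 dB, 154.8°

At s = jω = j100:
zero (s+614): 614 + j100 → |·| = √(614²+100²) = √386996 ≈ 622.09, ∠ = arctan(100/614) ≈ 9.25°
zero (s+876): 876 + j100 → |·| = √(876²+100²) = √777376 ≈ 881.69, ∠ = arctan(100/876) ≈ 6.51°
pole (s+3): 3 + j100 → |·| = √(3²+100²) = √10009 ≈ 100.04, ∠ = arctan(100/3) ≈ 88.28°
pole (s+4): 4 + j100 → |·| = √(4²+100²) = √10016 ≈ 100.08, ∠ = arctan(100/4) ≈ 87.71°
pole (s+100): 100 + j100 → |·| = √(100²+100²) = √20000 ≈ 141.42, ∠ = arctan(100/100) ≈ 45.00°
|G| = 100 · 5.4849e+05 / 1.4159e+06 ≈ 38.738
Gain = 20 log₁₀(38.738) ≈ 31.76 dB
∠G = 15.76° − 220.99° = -205.23° ≡ 154.77° (principal value)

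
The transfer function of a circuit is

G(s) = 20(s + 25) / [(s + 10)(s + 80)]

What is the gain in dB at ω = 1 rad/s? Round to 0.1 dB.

-4.1 dB

At s = jω = j1:
zero (s+25): 25 + j1 → |·| = √(25²+1²) = √626 ≈ 25.02, ∠ = arctan(1/25) ≈ 2.29°
pole (s+10): 10 + j1 → |·| = √(10²+1²) = √101 ≈ 10.05, ∠ = arctan(1/10) ≈ 5.71°
pole (s+80): 80 + j1 → |·| = √(80²+1²) = √6401 ≈ 80.006, ∠ = arctan(1/80) ≈ 0.72°
|G| = 20 · 25.02 / 804.06 ≈ 0.62234
Gain = 20 log₁₀(0.62234) ≈ -4.12 dB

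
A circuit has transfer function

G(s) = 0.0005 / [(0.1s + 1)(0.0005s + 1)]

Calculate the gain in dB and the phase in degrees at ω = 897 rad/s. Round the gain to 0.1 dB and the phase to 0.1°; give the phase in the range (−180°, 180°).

At ω = 897 rad/s:
pole (1 + j897·0.1) = 1 + j89.7 → |·| ≈ 89.706, ∠ ≈ 89.36°
pole (1 + j897·0.0005) = 1 + j0.4485 → |·| ≈ 1.096, ∠ ≈ 24.16°
|G| = 0.0005 · 1 / (89.706 · 1.096) ≈ 5.0856e-06
Gain = 20 log₁₀(5.0856e-06) ≈ -105.87 dB
∠G = (0°) − (89.36° + 24.16°) = -113.52°

-105.9 dB, -113.5°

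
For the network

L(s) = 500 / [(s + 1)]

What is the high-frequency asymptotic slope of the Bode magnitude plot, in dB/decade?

-20 dB/decade

Each pole contributes −20 dB/decade at high frequency; each zero contributes +20 dB/decade.
Net: 0 zero(s) − 1 pole(s) → -20 dB/decade.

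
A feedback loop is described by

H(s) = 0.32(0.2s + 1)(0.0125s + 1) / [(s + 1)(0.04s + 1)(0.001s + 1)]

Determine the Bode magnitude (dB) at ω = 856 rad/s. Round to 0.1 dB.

At ω = 856 rad/s:
zero (1 + j856·0.2) = 1 + j171.2 → |·| ≈ 171.2, ∠ ≈ 89.67°
zero (1 + j856·0.0125) = 1 + j10.7 → |·| ≈ 10.747, ∠ ≈ 84.66°
pole (1 + j856·1) = 1 + j856 → |·| ≈ 856, ∠ ≈ 89.93°
pole (1 + j856·0.04) = 1 + j34.24 → |·| ≈ 34.255, ∠ ≈ 88.33°
pole (1 + j856·0.001) = 1 + j0.856 → |·| ≈ 1.3163, ∠ ≈ 40.56°
|H| = 0.32 · 171.2 · 10.747 / (856 · 34.255 · 1.3163) ≈ 0.015254
Gain = 20 log₁₀(0.015254) ≈ -36.33 dB

-36.3 dB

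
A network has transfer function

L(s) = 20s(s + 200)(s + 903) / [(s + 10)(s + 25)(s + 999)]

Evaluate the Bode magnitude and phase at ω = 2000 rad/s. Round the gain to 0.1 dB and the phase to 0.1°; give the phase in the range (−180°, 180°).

At s = jω = j2000:
zero (s+200): 200 + j2000 → |·| = √(200²+2000²) = √4040000 ≈ 2010, ∠ = arctan(2000/200) ≈ 84.29°
zero (s+903): 903 + j2000 → |·| = √(903²+2000²) = √4815409 ≈ 2194.4, ∠ = arctan(2000/903) ≈ 65.70°
zero at origin: s = j2000 → |·| = 2000, ∠ = 90.00°
pole (s+10): 10 + j2000 → |·| = √(10²+2000²) = √4000100 ≈ 2000, ∠ = arctan(2000/10) ≈ 89.71°
pole (s+25): 25 + j2000 → |·| = √(25²+2000²) = √4000625 ≈ 2000.2, ∠ = arctan(2000/25) ≈ 89.28°
pole (s+999): 999 + j2000 → |·| = √(999²+2000²) = √4998001 ≈ 2235.6, ∠ = arctan(2000/999) ≈ 63.46°
|L| = 20 · 8.8215e+09 / 8.9433e+09 ≈ 19.728
Gain = 20 log₁₀(19.728) ≈ 25.90 dB
∠L = 239.99° − 242.45° = -2.46°

25.9 dB, -2.5°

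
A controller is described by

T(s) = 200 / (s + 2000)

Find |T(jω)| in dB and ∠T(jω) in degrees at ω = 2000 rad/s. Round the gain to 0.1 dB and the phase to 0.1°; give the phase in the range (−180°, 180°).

Substitute s = j2000:
Numerator: 200 = 200 + j0
Denominator: (j2000) + 2000 = 2000 + j2000
|N| = √(200² + 0²) ≈ 200, ∠N ≈ 0.00°
|D| = √(2000² + 2000²) ≈ 2828.4, ∠D ≈ 45.00°
|T| = 200 / 2828.4 ≈ 0.070711
Gain = 20 log₁₀(0.070711) ≈ -23.01 dB
∠T = 0.00° − 45.00° = -45.00°

-23.0 dB, -45.0°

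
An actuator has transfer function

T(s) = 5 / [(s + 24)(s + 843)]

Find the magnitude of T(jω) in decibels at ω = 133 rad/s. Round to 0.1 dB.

-87.3 dB

At s = jω = j133:
pole (s+24): 24 + j133 → |·| = √(24²+133²) = √18265 ≈ 135.15, ∠ = arctan(133/24) ≈ 79.77°
pole (s+843): 843 + j133 → |·| = √(843²+133²) = √728338 ≈ 853.43, ∠ = arctan(133/843) ≈ 8.97°
|T| = 5 / 1.1534e+05 ≈ 4.335e-05
Gain = 20 log₁₀(4.335e-05) ≈ -87.26 dB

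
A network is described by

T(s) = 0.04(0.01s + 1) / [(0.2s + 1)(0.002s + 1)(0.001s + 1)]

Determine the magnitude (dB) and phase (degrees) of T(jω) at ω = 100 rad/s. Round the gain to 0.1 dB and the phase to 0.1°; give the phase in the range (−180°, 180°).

-51.2 dB, -59.2°

At ω = 100 rad/s:
zero (1 + j100·0.01) = 1 + j1 → |·| ≈ 1.4142, ∠ ≈ 45.00°
pole (1 + j100·0.2) = 1 + j20 → |·| ≈ 20.025, ∠ ≈ 87.14°
pole (1 + j100·0.002) = 1 + j0.2 → |·| ≈ 1.0198, ∠ ≈ 11.31°
pole (1 + j100·0.001) = 1 + j0.1 → |·| ≈ 1.005, ∠ ≈ 5.71°
|T| = 0.04 · 1.4142 / (20.025 · 1.0198 · 1.005) ≈ 0.0027562
Gain = 20 log₁₀(0.0027562) ≈ -51.19 dB
∠T = (45.00°) − (87.14° + 11.31° + 5.71°) = -59.16°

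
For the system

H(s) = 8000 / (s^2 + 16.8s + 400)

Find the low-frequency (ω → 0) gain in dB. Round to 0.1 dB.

H(0) = 8000 / 400 = 20
20 log₁₀(20) ≈ 26.02 dB

26.0 dB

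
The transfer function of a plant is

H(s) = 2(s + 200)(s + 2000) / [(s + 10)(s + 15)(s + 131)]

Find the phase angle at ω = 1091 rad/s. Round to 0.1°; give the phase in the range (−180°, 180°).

-153.6°

At s = jω = j1091:
zero (s+200): 200 + j1091 → |·| = √(200²+1091²) = √1230281 ≈ 1109.2, ∠ = arctan(1091/200) ≈ 79.61°
zero (s+2000): 2000 + j1091 → |·| = √(2000²+1091²) = √5190281 ≈ 2278.2, ∠ = arctan(1091/2000) ≈ 28.61°
pole (s+10): 10 + j1091 → |·| = √(10²+1091²) = √1190381 ≈ 1091, ∠ = arctan(1091/10) ≈ 89.47°
pole (s+15): 15 + j1091 → |·| = √(15²+1091²) = √1190506 ≈ 1091.1, ∠ = arctan(1091/15) ≈ 89.21°
pole (s+131): 131 + j1091 → |·| = √(131²+1091²) = √1207442 ≈ 1098.8, ∠ = arctan(1091/131) ≈ 83.15°
∠H = 108.22° − 261.83° = -153.61°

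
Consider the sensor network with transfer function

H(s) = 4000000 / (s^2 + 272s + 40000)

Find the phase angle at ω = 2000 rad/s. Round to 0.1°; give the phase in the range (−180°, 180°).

-172.2°

At s = jω = j2000:
quadratic: (j2000)² + 272·j2000 + 40000 = -3960000 + j544000 → |·| ≈ 3.9972e+06, ∠ ≈ 172.18°
∠H = 0.00° − 172.18° = -172.18°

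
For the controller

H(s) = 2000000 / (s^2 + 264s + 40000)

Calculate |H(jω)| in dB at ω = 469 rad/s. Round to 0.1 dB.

19.2 dB

At s = jω = j469:
quadratic: (j469)² + 264·j469 + 40000 = -179961 + j123816 → |·| ≈ 2.1844e+05, ∠ ≈ 145.47°
|H| = 2000000 / 2.1844e+05 ≈ 9.1558
Gain = 20 log₁₀(9.1558) ≈ 19.23 dB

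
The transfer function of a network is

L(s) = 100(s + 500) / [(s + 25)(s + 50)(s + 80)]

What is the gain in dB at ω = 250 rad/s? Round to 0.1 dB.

At s = jω = j250:
zero (s+500): 500 + j250 → |·| = √(500²+250²) = √312500 ≈ 559.02, ∠ = arctan(250/500) ≈ 26.57°
pole (s+25): 25 + j250 → |·| = √(25²+250²) = √63125 ≈ 251.25, ∠ = arctan(250/25) ≈ 84.29°
pole (s+50): 50 + j250 → |·| = √(50²+250²) = √65000 ≈ 254.95, ∠ = arctan(250/50) ≈ 78.69°
pole (s+80): 80 + j250 → |·| = √(80²+250²) = √68900 ≈ 262.49, ∠ = arctan(250/80) ≈ 72.26°
|L| = 100 · 559.02 / 1.6814e+07 ≈ 0.0033247
Gain = 20 log₁₀(0.0033247) ≈ -49.56 dB

-49.6 dB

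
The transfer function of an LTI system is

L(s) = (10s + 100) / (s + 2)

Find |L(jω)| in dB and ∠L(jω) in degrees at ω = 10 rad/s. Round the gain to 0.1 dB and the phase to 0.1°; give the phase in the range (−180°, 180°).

22.8 dB, -33.7°

Substitute s = j10:
Numerator: 10(j10) + 100 = 100 + j100
Denominator: (j10) + 2 = 2 + j10
|N| = √(100² + 100²) ≈ 141.42, ∠N ≈ 45.00°
|D| = √(2² + 10²) ≈ 10.198, ∠D ≈ 78.69°
|L| = 141.42 / 10.198 ≈ 13.867
Gain = 20 log₁₀(13.867) ≈ 22.84 dB
∠L = 45.00° − 78.69° = -33.69°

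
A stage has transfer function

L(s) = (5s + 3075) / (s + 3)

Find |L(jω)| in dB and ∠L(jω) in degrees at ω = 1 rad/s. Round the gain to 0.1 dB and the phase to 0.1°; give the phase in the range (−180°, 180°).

Substitute s = j1:
Numerator: 5(j1) + 3075 = 3075 + j5
Denominator: (j1) + 3 = 3 + j1
|N| = √(3075² + 5²) ≈ 3075, ∠N ≈ 0.09°
|D| = √(3² + 1²) ≈ 3.1623, ∠D ≈ 18.43°
|L| = 3075 / 3.1623 ≈ 972.39
Gain = 20 log₁₀(972.39) ≈ 59.76 dB
∠L = 0.09° − 18.43° = -18.34°

59.8 dB, -18.3°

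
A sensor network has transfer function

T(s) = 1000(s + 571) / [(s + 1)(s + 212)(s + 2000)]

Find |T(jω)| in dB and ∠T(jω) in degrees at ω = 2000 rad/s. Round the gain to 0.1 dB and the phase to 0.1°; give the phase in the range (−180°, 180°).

-74.8 dB, -144.9°

At s = jω = j2000:
zero (s+571): 571 + j2000 → |·| = √(571²+2000²) = √4326041 ≈ 2079.9, ∠ = arctan(2000/571) ≈ 74.07°
pole (s+1): 1 + j2000 → |·| = √(1²+2000²) = √4000001 ≈ 2000, ∠ = arctan(2000/1) ≈ 89.97°
pole (s+212): 212 + j2000 → |·| = √(212²+2000²) = √4044944 ≈ 2011.2, ∠ = arctan(2000/212) ≈ 83.95°
pole (s+2000): 2000 + j2000 → |·| = √(2000²+2000²) = √8000000 ≈ 2828.4, ∠ = arctan(2000/2000) ≈ 45.00°
|T| = 1000 · 2079.9 / 1.1377e+10 ≈ 0.00018282
Gain = 20 log₁₀(0.00018282) ≈ -74.76 dB
∠T = 74.07° − 218.92° = -144.85°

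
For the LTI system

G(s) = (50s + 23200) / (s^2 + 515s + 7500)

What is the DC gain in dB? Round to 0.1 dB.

G(0) = 23200 / 7500 ≈ 3.0933
20 log₁₀(3.0933) ≈ 9.81 dB

9.8 dB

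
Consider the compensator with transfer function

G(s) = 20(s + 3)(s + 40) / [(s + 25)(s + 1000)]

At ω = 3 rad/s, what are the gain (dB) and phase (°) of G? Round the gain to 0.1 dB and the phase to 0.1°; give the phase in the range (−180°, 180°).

At s = jω = j3:
zero (s+3): 3 + j3 → |·| = √(3²+3²) = √18 ≈ 4.2426, ∠ = arctan(3/3) ≈ 45.00°
zero (s+40): 40 + j3 → |·| = √(40²+3²) = √1609 ≈ 40.112, ∠ = arctan(3/40) ≈ 4.29°
pole (s+25): 25 + j3 → |·| = √(25²+3²) = √634 ≈ 25.179, ∠ = arctan(3/25) ≈ 6.84°
pole (s+1000): 1000 + j3 → |·| = √(1000²+3²) = √1000009 ≈ 1000, ∠ = arctan(3/1000) ≈ 0.17°
|G| = 20 · 170.18 / 25179 ≈ 0.13518
Gain = 20 log₁₀(0.13518) ≈ -17.38 dB
∠G = 49.29° − 7.01° = 42.28°

-17.4 dB, 42.3°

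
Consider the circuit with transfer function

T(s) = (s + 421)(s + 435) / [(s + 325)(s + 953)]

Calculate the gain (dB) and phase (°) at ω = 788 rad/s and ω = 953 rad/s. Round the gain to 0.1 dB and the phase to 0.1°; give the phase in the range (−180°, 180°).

ω = 788: -2.4 dB, 15.8°; ω = 953: -1.9 dB, 15.5°

At s = jω = j788:
zero (s+421): 421 + j788 → |·| = √(421²+788²) = √798185 ≈ 893.41, ∠ = arctan(788/421) ≈ 61.89°
zero (s+435): 435 + j788 → |·| = √(435²+788²) = √810169 ≈ 900.09, ∠ = arctan(788/435) ≈ 61.10°
pole (s+325): 325 + j788 → |·| = √(325²+788²) = √726569 ≈ 852.39, ∠ = arctan(788/325) ≈ 67.59°
pole (s+953): 953 + j788 → |·| = √(953²+788²) = √1529153 ≈ 1236.6, ∠ = arctan(788/953) ≈ 39.59°
|T| = 1 · 8.0415e+05 / 1.0541e+06 ≈ 0.76288
Gain = 20 log₁₀(0.76288) ≈ -2.35 dB
∠T = 122.99° − 107.18° = 15.81°

At s = jω = j953:
zero (s+421): 421 + j953 → |·| = √(421²+953²) = √1085450 ≈ 1041.8, ∠ = arctan(953/421) ≈ 66.17°
zero (s+435): 435 + j953 → |·| = √(435²+953²) = √1097434 ≈ 1047.6, ∠ = arctan(953/435) ≈ 65.47°
pole (s+325): 325 + j953 → |·| = √(325²+953²) = √1013834 ≈ 1006.9, ∠ = arctan(953/325) ≈ 71.17°
pole (s+953): 953 + j953 → |·| = √(953²+953²) = √1816418 ≈ 1347.7, ∠ = arctan(953/953) ≈ 45.00°
|T| = 1 · 1.0914e+06 / 1.357e+06 ≈ 0.80427
Gain = 20 log₁₀(0.80427) ≈ -1.89 dB
∠T = 131.64° − 116.17° = 15.47°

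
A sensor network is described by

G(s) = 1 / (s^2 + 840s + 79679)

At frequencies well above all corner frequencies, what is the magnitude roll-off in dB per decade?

-40 dB/decade

Each pole contributes −20 dB/decade at high frequency; each zero contributes +20 dB/decade.
Net: 0 zero(s) − 2 pole(s) → -40 dB/decade.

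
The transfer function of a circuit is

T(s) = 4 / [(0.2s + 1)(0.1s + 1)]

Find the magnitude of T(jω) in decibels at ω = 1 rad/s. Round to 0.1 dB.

At ω = 1 rad/s:
pole (1 + j1·0.2) = 1 + j0.2 → |·| ≈ 1.0198, ∠ ≈ 11.31°
pole (1 + j1·0.1) = 1 + j0.1 → |·| ≈ 1.005, ∠ ≈ 5.71°
|T| = 4 · 1 / (1.0198 · 1.005) ≈ 3.9028
Gain = 20 log₁₀(3.9028) ≈ 11.83 dB

11.8 dB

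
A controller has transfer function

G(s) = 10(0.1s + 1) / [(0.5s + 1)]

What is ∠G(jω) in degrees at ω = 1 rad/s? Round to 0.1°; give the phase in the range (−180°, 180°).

At ω = 1 rad/s:
zero (1 + j1·0.1) = 1 + j0.1 → |·| ≈ 1.005, ∠ ≈ 5.71°
pole (1 + j1·0.5) = 1 + j0.5 → |·| ≈ 1.118, ∠ ≈ 26.57°
∠G = (5.71°) − (26.57°) = -20.86°

-20.9°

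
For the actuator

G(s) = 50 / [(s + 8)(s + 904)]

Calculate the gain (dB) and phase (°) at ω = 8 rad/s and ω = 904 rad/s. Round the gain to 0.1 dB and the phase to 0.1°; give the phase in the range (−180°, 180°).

At s = jω = j8:
pole (s+8): 8 + j8 → |·| = √(8²+8²) = √128 ≈ 11.314, ∠ = arctan(8/8) ≈ 45.00°
pole (s+904): 904 + j8 → |·| = √(904²+8²) = √817280 ≈ 904.04, ∠ = arctan(8/904) ≈ 0.51°
|G| = 50 / 10228 ≈ 0.0048885
Gain = 20 log₁₀(0.0048885) ≈ -46.22 dB
∠G = 0.00° − 45.51° = -45.51°

At s = jω = j904:
pole (s+8): 8 + j904 → |·| = √(8²+904²) = √817280 ≈ 904.04, ∠ = arctan(904/8) ≈ 89.49°
pole (s+904): 904 + j904 → |·| = √(904²+904²) = √1634432 ≈ 1278.4, ∠ = arctan(904/904) ≈ 45.00°
|G| = 50 / 1.1557e+06 ≈ 4.3264e-05
Gain = 20 log₁₀(4.3264e-05) ≈ -87.28 dB
∠G = 0.00° − 134.49° = -134.49°

ω = 8: -46.2 dB, -45.5°; ω = 904: -87.3 dB, -134.5°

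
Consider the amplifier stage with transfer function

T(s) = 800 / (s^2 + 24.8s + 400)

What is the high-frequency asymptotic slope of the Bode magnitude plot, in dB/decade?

Each pole contributes −20 dB/decade at high frequency; each zero contributes +20 dB/decade.
Net: 0 zero(s) − 2 pole(s) → -40 dB/decade.

-40 dB/decade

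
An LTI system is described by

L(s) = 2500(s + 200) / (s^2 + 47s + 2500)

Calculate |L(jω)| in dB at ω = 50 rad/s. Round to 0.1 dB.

At s = jω = j50:
zero (s+200): 200 + j50 → |·| = √(200²+50²) = √42500 ≈ 206.16, ∠ = arctan(50/200) ≈ 14.04°
quadratic: (j50)² + 47·j50 + 2500 = 0 + j2350 → |·| ≈ 2350, ∠ ≈ 90.00°
|L| = 2500 · 206.16 / 2350 ≈ 219.32
Gain = 20 log₁₀(219.32) ≈ 46.82 dB

46.8 dB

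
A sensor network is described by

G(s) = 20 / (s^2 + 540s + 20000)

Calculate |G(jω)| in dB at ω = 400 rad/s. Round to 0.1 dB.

Substitute s = j400:
Numerator: 20 = 20 + j0
Denominator: (j400)^2 + 540(j400) + 20000 = -140000 + j216000
|N| = √(20² + 0²) ≈ 20, ∠N ≈ 0.00°
|D| = √(140000² + 216000²) ≈ 2.574e+05, ∠D ≈ 122.95°
|G| = 20 / 2.574e+05 ≈ 7.77e-05
Gain = 20 log₁₀(7.77e-05) ≈ -82.19 dB

-82.2 dB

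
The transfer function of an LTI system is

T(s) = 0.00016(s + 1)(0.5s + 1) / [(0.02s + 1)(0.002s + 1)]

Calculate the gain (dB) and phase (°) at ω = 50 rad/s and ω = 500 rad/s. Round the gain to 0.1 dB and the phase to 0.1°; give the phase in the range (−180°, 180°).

ω = 50: -17.0 dB, 125.9°; ω = 500: 3.0 dB, 50.4°

At ω = 50 rad/s:
zero (1 + j50·1) = 1 + j50 → |·| ≈ 50.01, ∠ ≈ 88.85°
zero (1 + j50·0.5) = 1 + j25 → |·| ≈ 25.02, ∠ ≈ 87.71°
pole (1 + j50·0.02) = 1 + j1 → |·| ≈ 1.4142, ∠ ≈ 45.00°
pole (1 + j50·0.002) = 1 + j0.1 → |·| ≈ 1.005, ∠ ≈ 5.71°
|T| = 0.00016 · 50.01 · 25.02 / (1.4142 · 1.005) ≈ 0.14086
Gain = 20 log₁₀(0.14086) ≈ -17.02 dB
∠T = (88.85° + 87.71°) − (45.00° + 5.71°) = 125.85°

At ω = 500 rad/s:
zero (1 + j500·1) = 1 + j500 → |·| ≈ 500, ∠ ≈ 89.89°
zero (1 + j500·0.5) = 1 + j250 → |·| ≈ 250, ∠ ≈ 89.77°
pole (1 + j500·0.02) = 1 + j10 → |·| ≈ 10.05, ∠ ≈ 84.29°
pole (1 + j500·0.002) = 1 + j1 → |·| ≈ 1.4142, ∠ ≈ 45.00°
|T| = 0.00016 · 500 · 250 / (10.05 · 1.4142) ≈ 1.4072
Gain = 20 log₁₀(1.4072) ≈ 2.97 dB
∠T = (89.89° + 89.77°) − (84.29° + 45.00°) = 50.37°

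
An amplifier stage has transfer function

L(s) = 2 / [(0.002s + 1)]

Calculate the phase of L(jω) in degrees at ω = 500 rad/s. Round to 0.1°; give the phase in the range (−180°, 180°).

At ω = 500 rad/s:
pole (1 + j500·0.002) = 1 + j1 → |·| ≈ 1.4142, ∠ ≈ 45.00°
∠L = (0°) − (45.00°) = -45.00°

-45.0°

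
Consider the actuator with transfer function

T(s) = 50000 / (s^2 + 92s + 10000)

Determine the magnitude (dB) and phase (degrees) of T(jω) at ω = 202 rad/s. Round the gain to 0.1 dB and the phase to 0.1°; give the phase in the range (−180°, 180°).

At s = jω = j202:
quadratic: (j202)² + 92·j202 + 10000 = -30804 + j18584 → |·| ≈ 35976, ∠ ≈ 148.90°
|T| = 50000 / 35976 ≈ 1.3898
Gain = 20 log₁₀(1.3898) ≈ 2.86 dB
∠T = 0.00° − 148.90° = -148.90°

2.9 dB, -148.9°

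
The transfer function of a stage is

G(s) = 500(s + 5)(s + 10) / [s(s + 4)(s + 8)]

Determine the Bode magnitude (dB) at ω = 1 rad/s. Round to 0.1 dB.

At s = jω = j1:
zero (s+5): 5 + j1 → |·| = √(5²+1²) = √26 ≈ 5.099, ∠ = arctan(1/5) ≈ 11.31°
zero (s+10): 10 + j1 → |·| = √(10²+1²) = √101 ≈ 10.05, ∠ = arctan(1/10) ≈ 5.71°
pole (s+4): 4 + j1 → |·| = √(4²+1²) = √17 ≈ 4.1231, ∠ = arctan(1/4) ≈ 14.04°
pole (s+8): 8 + j1 → |·| = √(8²+1²) = √65 ≈ 8.0623, ∠ = arctan(1/8) ≈ 7.13°
pole at origin: |s| = 1, ∠ = 90.00° (in denominator)
|G| = 500 · 51.245 / 33.242 ≈ 770.79
Gain = 20 log₁₀(770.79) ≈ 57.74 dB

57.7 dB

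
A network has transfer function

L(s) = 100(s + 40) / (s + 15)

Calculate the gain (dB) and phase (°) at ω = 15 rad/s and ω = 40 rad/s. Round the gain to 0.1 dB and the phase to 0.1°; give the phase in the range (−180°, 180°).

At s = jω = j15:
zero (s+40): 40 + j15 → |·| = √(40²+15²) = √1825 ≈ 42.72, ∠ = arctan(15/40) ≈ 20.56°
pole (s+15): 15 + j15 → |·| = √(15²+15²) = √450 ≈ 21.213, ∠ = arctan(15/15) ≈ 45.00°
|L| = 100 · 42.72 / 21.213 ≈ 201.39
Gain = 20 log₁₀(201.39) ≈ 46.08 dB
∠L = 20.56° − 45.00° = -24.44°

At s = jω = j40:
zero (s+40): 40 + j40 → |·| = √(40²+40²) = √3200 ≈ 56.569, ∠ = arctan(40/40) ≈ 45.00°
pole (s+15): 15 + j40 → |·| = √(15²+40²) = √1825 ≈ 42.72, ∠ = arctan(40/15) ≈ 69.44°
|L| = 100 · 56.569 / 42.72 ≈ 132.42
Gain = 20 log₁₀(132.42) ≈ 42.44 dB
∠L = 45.00° − 69.44° = -24.44°

ω = 15: 46.1 dB, -24.4°; ω = 40: 42.4 dB, -24.4°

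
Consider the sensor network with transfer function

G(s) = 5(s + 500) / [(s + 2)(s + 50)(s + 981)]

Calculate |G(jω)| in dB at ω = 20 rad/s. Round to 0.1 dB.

At s = jω = j20:
zero (s+500): 500 + j20 → |·| = √(500²+20²) = √250400 ≈ 500.4, ∠ = arctan(20/500) ≈ 2.29°
pole (s+2): 2 + j20 → |·| = √(2²+20²) = √404 ≈ 20.1, ∠ = arctan(20/2) ≈ 84.29°
pole (s+50): 50 + j20 → |·| = √(50²+20²) = √2900 ≈ 53.852, ∠ = arctan(20/50) ≈ 21.80°
pole (s+981): 981 + j20 → |·| = √(981²+20²) = √962761 ≈ 981.2, ∠ = arctan(20/981) ≈ 1.17°
|G| = 5 · 500.4 / 1.0621e+06 ≈ 0.0023557
Gain = 20 log₁₀(0.0023557) ≈ -52.56 dB

-52.6 dB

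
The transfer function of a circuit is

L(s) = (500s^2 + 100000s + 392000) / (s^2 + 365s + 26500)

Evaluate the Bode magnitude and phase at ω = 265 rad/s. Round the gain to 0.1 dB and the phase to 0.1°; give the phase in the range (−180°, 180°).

Substitute s = j265:
Numerator: 500(j265)^2 + 100000(j265) + 392000 = -34720500 + j26500000
Denominator: (j265)^2 + 365(j265) + 26500 = -43725 + j96725
|N| = √(34720500² + 26500000²) ≈ 4.3678e+07, ∠N ≈ 142.65°
|D| = √(43725² + 96725²) ≈ 1.0615e+05, ∠D ≈ 114.33°
|L| = 4.3678e+07 / 1.0615e+05 ≈ 411.47
Gain = 20 log₁₀(411.47) ≈ 52.29 dB
∠L = 142.65° − 114.33° = 28.32°

52.3 dB, 28.3°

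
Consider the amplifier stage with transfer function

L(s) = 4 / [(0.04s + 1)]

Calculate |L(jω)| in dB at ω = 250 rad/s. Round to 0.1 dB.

At ω = 250 rad/s:
pole (1 + j250·0.04) = 1 + j10 → |·| ≈ 10.05, ∠ ≈ 84.29°
|L| = 4 · 1 / (10.05) ≈ 0.39801
Gain = 20 log₁₀(0.39801) ≈ -8.00 dB

-8.0 dB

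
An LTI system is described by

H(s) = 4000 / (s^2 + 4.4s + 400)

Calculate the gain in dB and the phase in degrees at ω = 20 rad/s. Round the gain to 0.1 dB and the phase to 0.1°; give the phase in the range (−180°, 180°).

At s = jω = j20:
quadratic: (j20)² + 4.4·j20 + 400 = 0 + j88 → |·| ≈ 88, ∠ ≈ 90.00°
|H| = 4000 / 88 ≈ 45.455
Gain = 20 log₁₀(45.455) ≈ 33.15 dB
∠H = 0.00° − 90.00° = -90.00°

33.2 dB, -90.0°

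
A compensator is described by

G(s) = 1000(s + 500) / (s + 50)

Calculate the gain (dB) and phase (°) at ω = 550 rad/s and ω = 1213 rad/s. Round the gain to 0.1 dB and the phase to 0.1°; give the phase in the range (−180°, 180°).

At s = jω = j550:
zero (s+500): 500 + j550 → |·| = √(500²+550²) = √552500 ≈ 743.3, ∠ = arctan(550/500) ≈ 47.73°
pole (s+50): 50 + j550 → |·| = √(50²+550²) = √305000 ≈ 552.27, ∠ = arctan(550/50) ≈ 84.81°
|G| = 1000 · 743.3 / 552.27 ≈ 1345.9
Gain = 20 log₁₀(1345.9) ≈ 62.58 dB
∠G = 47.73° − 84.81° = -37.08°

At s = jω = j1213:
zero (s+500): 500 + j1213 → |·| = √(500²+1213²) = √1721369 ≈ 1312, ∠ = arctan(1213/500) ≈ 67.60°
pole (s+50): 50 + j1213 → |·| = √(50²+1213²) = √1473869 ≈ 1214, ∠ = arctan(1213/50) ≈ 87.64°
|G| = 1000 · 1312 / 1214 ≈ 1080.7
Gain = 20 log₁₀(1080.7) ≈ 60.67 dB
∠G = 67.60° − 87.64° = -20.04°

ω = 550: 62.6 dB, -37.1°; ω = 1213: 60.7 dB, -20.0°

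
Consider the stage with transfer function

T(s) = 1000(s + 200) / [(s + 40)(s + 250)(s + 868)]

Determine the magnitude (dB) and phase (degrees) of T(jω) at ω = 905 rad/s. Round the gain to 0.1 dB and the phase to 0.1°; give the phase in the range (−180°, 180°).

-61.2 dB, -130.7°

At s = jω = j905:
zero (s+200): 200 + j905 → |·| = √(200²+905²) = √859025 ≈ 926.84, ∠ = arctan(905/200) ≈ 77.54°
pole (s+40): 40 + j905 → |·| = √(40²+905²) = √820625 ≈ 905.88, ∠ = arctan(905/40) ≈ 87.47°
pole (s+250): 250 + j905 → |·| = √(250²+905²) = √881525 ≈ 938.9, ∠ = arctan(905/250) ≈ 74.56°
pole (s+868): 868 + j905 → |·| = √(868²+905²) = √1572449 ≈ 1254, ∠ = arctan(905/868) ≈ 46.20°
|T| = 1000 · 926.84 / 1.0666e+09 ≈ 0.00086897
Gain = 20 log₁₀(0.00086897) ≈ -61.22 dB
∠T = 77.54° − 208.23° = -130.69°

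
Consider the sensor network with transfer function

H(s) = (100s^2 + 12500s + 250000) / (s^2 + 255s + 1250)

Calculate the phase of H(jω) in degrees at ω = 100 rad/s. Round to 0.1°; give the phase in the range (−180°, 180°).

Substitute s = j100:
Numerator: 100(j100)^2 + 12500(j100) + 250000 = -750000 + j1250000
Denominator: (j100)^2 + 255(j100) + 1250 = -8750 + j25500
|N| = √(750000² + 1250000²) ≈ 1.4577e+06, ∠N ≈ 120.96°
|D| = √(8750² + 25500²) ≈ 26959, ∠D ≈ 108.94°
∠H = 120.96° − 108.94° = 12.02°

12.0°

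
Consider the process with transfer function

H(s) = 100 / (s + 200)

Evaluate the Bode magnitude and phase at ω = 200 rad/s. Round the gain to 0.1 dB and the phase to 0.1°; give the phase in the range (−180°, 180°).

At s = jω = j200:
pole (s+200): 200 + j200 → |·| = √(200²+200²) = √80000 ≈ 282.84, ∠ = arctan(200/200) ≈ 45.00°
|H| = 100 / 282.84 ≈ 0.35356
Gain = 20 log₁₀(0.35356) ≈ -9.03 dB
∠H = 0.00° − 45.00° = -45.00°

-9.0 dB, -45.0°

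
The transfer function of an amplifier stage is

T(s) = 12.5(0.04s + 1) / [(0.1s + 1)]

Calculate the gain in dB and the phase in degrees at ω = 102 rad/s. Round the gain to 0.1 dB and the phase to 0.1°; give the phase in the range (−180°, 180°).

At ω = 102 rad/s:
zero (1 + j102·0.04) = 1 + j4.08 → |·| ≈ 4.2008, ∠ ≈ 76.23°
pole (1 + j102·0.1) = 1 + j10.2 → |·| ≈ 10.249, ∠ ≈ 84.40°
|T| = 12.5 · 4.2008 / (10.249) ≈ 5.1234
Gain = 20 log₁₀(5.1234) ≈ 14.19 dB
∠T = (76.23°) − (84.40°) = -8.17°

14.2 dB, -8.2°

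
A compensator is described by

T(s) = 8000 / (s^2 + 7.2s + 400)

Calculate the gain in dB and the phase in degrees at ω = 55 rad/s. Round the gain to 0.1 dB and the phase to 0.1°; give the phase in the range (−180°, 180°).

9.6 dB, -171.4°

At s = jω = j55:
quadratic: (j55)² + 7.2·j55 + 400 = -2625 + j396 → |·| ≈ 2654.7, ∠ ≈ 171.42°
|T| = 8000 / 2654.7 ≈ 3.0135
Gain = 20 log₁₀(3.0135) ≈ 9.58 dB
∠T = 0.00° − 171.42° = -171.42°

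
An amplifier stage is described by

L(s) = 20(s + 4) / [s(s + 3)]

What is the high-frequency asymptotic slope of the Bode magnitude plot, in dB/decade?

Each pole contributes −20 dB/decade at high frequency; each zero contributes +20 dB/decade.
Net: 1 zero(s) − 2 pole(s) → -20 dB/decade.

-20 dB/decade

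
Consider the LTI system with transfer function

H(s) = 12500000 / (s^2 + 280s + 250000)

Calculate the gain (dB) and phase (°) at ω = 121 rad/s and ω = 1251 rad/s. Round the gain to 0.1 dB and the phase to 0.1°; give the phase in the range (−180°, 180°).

ω = 121: 34.4 dB, -8.2°; ω = 1251: 19.3 dB, -165.1°

At s = jω = j121:
quadratic: (j121)² + 280·j121 + 250000 = 235359 + j33880 → |·| ≈ 2.3779e+05, ∠ ≈ 8.19°
|H| = 12500000 / 2.3779e+05 ≈ 52.567
Gain = 20 log₁₀(52.567) ≈ 34.41 dB
∠H = 0.00° − 8.19° = -8.19°

At s = jω = j1251:
quadratic: (j1251)² + 280·j1251 + 250000 = -1315001 + j350280 → |·| ≈ 1.3609e+06, ∠ ≈ 165.08°
|H| = 12500000 / 1.3609e+06 ≈ 9.1851
Gain = 20 log₁₀(9.1851) ≈ 19.26 dB
∠H = 0.00° − 165.08° = -165.08°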